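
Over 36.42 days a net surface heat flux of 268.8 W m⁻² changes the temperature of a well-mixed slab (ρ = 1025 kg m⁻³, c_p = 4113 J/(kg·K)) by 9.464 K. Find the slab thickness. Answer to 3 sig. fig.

Heat input Q = F Δt = 268.8 × 3.15×10^6 s = 8.46×10^8 J/m².
Required areal heat capacity C = Q / ΔT = 8.94×10^7 J/(m²·K).
Depth D = C / (ρ c_p) = 8.94×10^7 / (1025 × 4113) = 21.2 m.

21.2 m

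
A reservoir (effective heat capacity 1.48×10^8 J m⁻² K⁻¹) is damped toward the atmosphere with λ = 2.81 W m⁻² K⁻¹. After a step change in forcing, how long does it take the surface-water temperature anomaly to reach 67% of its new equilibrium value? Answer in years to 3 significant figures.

Areal heat capacity C = 1.48×10^8 J m⁻² K⁻¹ (given).
τ = C / λ = 1.48×10^8 / 2.81 = 5.27×10^7 s.
Fraction reached: 1 − e^(−t/τ) = 0.67 ⇒ t = −τ ln(1 − 0.67) = τ × 1.11.
t = 5.84×10^7 s = 1.85 years.

1.85 years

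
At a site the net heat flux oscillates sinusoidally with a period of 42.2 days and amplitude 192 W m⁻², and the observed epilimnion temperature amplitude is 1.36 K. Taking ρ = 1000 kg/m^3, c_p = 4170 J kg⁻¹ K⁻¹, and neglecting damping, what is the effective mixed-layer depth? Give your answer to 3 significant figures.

19.6 m

ω = 2π / 3.65×10^6 s = 1.72×10^-6 s⁻¹.
Required C = F₀ / (A ω) = 192 / (1.36 × 1.72×10^-6) = 8.19×10^7 J/(m²·K).
D = C / (ρ c_p) = 8.19×10^7 / (1000 × 4170) = 19.6 m.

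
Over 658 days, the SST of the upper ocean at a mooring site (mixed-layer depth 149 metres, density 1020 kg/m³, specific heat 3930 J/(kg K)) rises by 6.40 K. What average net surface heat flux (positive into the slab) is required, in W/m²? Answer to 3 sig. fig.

Areal heat capacity C = ρ c_p D = 1020 × 3930 × 149 = 5.97×10^8 J m⁻² K⁻¹.
Required heat per unit area: Q = C ΔT = 5.97×10^8 × 6.40 = 3.82×10^9 J/m².
Flux F = Q / Δt = 3.82×10^9 / 5.69×10^7 s = 67.2 W/m².

67.2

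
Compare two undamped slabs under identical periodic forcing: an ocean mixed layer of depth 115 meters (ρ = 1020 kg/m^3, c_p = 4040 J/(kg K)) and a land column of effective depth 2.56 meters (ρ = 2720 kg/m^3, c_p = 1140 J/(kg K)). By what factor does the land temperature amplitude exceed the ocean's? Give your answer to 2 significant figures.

60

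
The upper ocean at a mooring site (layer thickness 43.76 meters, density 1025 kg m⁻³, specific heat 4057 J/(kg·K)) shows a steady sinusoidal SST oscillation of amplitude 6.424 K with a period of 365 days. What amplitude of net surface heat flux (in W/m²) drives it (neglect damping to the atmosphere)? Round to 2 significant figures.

230

Areal heat capacity C = ρ c_p D = 1025 × 4057 × 43.76 = 1.82×10^8 J/(m²·K).
ω = 2π / 3.15×10^7 s = 1.99×10^-7 s⁻¹.
Cω = 1.82×10^8 × 1.99×10^-7 = 36.3 W/(m²·K).
F₀ = A × Cω = 6.424 × 36.3 = 233 W/m².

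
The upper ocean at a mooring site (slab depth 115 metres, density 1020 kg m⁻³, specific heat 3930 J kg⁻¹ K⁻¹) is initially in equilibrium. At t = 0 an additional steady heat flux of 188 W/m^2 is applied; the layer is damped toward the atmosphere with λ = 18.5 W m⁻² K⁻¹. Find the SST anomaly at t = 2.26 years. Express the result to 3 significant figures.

Areal heat capacity C = ρ c_p D = 1020 × 3930 × 115 = 4.61×10^8 J/(m²·K).
τ = C / λ = 4.61×10^8 / 18.5 = 2.49×10^7 s.
Equilibrium anomaly ΔT_eq = F / λ = 188 / 18.5 = 10.2 K.
t = 2.26 years = 7.13×10^7 s, so t/τ = 2.86.
ΔT(t) = ΔT_eq (1 − e^(−t/τ)) = 10.2 × (1 − e^−2.86) = 9.58 K.

9.58 K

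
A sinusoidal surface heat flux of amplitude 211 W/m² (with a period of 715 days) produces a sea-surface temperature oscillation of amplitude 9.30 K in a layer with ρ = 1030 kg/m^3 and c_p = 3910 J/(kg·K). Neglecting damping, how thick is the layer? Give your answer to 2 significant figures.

ω = 2π / 6.18×10^7 s = 1.02×10^-7 s⁻¹.
Required C = F₀ / (A ω) = 211 / (9.30 × 1.02×10^-7) = 2.23×10^8 J/(m²·K).
D = C / (ρ c_p) = 2.23×10^8 / (1030 × 3910) = 55.4 m.

55 m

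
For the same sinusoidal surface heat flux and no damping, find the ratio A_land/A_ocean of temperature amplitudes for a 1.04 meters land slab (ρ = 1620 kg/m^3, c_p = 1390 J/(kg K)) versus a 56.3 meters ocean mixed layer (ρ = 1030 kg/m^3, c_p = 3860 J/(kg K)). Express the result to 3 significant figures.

95.6

C_ocean = 1030 × 3860 × 56.3 = 2.24×10^8 J/(m²·K).
C_land = 1620 × 1390 × 1.04 = 2.34×10^6 J/(m²·K).
Undamped amplitude ∝ 1/C, so A_land/A_ocean = C_ocean/C_land = 95.6.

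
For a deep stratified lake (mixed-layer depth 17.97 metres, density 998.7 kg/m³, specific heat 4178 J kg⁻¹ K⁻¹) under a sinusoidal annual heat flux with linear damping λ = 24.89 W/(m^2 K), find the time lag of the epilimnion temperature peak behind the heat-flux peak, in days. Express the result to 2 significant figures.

Areal heat capacity C = ρ c_p D = 998.7 × 4178 × 17.97 = 7.50×10^7 J/(m^2 K).
ω = 2π / 3.15×10^7 s = 1.99×10^-7 s⁻¹.
Phase lag φ = arctan(Cω/λ) = arctan(14.9/24.89) = 0.541 rad.
Time lag = φ / ω = 0.541 / 1.99×10^-7 = 2.71×10^6 s = 31.4 days.

31 days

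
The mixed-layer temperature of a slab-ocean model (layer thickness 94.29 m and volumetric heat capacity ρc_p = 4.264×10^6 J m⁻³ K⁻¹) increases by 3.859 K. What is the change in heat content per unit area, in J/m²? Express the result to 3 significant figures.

Areal heat capacity C = ρc_p × D = 4.264×10^6 × 94.29 = 4.02×10^8 J m⁻² K⁻¹.
ΔQ = C ΔT = 4.02×10^8 × 3.859 = 1.55×10^9 J/m².

1.55×10^9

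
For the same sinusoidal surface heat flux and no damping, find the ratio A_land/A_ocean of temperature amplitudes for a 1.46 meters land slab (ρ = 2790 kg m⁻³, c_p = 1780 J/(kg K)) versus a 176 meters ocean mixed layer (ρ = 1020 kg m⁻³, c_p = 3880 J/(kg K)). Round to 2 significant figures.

C_ocean = 1020 × 3880 × 176 = 6.97×10^8 J/(m²·K).
C_land = 2790 × 1780 × 1.46 = 7.25×10^6 J/(m²·K).
Undamped amplitude ∝ 1/C, so A_land/A_ocean = C_ocean/C_land = 96.1.

96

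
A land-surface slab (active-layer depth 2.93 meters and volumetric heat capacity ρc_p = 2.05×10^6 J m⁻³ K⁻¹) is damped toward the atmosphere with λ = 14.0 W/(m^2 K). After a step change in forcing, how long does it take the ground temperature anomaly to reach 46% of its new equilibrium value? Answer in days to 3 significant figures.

Areal heat capacity C = ρc_p × D = 2.05×10^6 × 2.93 = 6.01×10^6 J m⁻² K⁻¹.
τ = C / λ = 6.01×10^6 / 14.0 = 4.29×10^5 s.
Fraction reached: 1 − e^(−t/τ) = 0.46 ⇒ t = −τ ln(1 − 0.46) = τ × 0.616.
t = 2.64×10^5 s = 3.06 days.

3.06 days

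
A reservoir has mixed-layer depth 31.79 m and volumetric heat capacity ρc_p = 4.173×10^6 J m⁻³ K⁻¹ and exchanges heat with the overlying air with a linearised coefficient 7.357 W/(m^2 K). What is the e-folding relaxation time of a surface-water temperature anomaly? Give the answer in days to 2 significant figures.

Areal heat capacity C = ρc_p × D = 4.173×10^6 × 31.79 = 1.33×10^8 J m⁻² K⁻¹.
Relaxation time τ = C / λ = 1.33×10^8 / 7.357 = 1.80×10^7 s.
In days: 1.80×10^7 s / (86400 s/day) = 209 days.

210 days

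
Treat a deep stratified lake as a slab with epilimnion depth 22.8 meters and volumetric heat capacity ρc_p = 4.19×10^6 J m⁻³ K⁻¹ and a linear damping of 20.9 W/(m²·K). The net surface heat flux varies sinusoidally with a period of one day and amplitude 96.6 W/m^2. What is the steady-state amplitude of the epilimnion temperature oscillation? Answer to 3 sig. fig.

Areal heat capacity C = ρc_p × D = 4.19×10^6 × 22.8 = 9.55×10^7 J m⁻² K⁻¹.
Angular frequency ω = 2π / T = 2π / 86400 s = 7.27×10^-5 s⁻¹.
√((Cω)² + λ²) = √((6950)² + 20.9²) = 6950 W/(m²·K).
Amplitude A = F₀ / √((Cω)²+λ²) = 96.6 / 6950 = 0.0139 K.

0.0139 K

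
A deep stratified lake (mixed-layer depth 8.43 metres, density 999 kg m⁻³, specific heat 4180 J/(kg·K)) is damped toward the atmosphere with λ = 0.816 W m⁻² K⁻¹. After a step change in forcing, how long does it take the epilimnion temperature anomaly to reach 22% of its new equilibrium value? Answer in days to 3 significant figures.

Areal heat capacity C = ρ c_p D = 999 × 4180 × 8.43 = 3.52×10^7 J m⁻² K⁻¹.
τ = C / λ = 3.52×10^7 / 0.816 = 4.31×10^7 s.
Fraction reached: 1 − e^(−t/τ) = 0.22 ⇒ t = −τ ln(1 − 0.22) = τ × 0.248.
t = 1.07×10^7 s = 124 days.

124 days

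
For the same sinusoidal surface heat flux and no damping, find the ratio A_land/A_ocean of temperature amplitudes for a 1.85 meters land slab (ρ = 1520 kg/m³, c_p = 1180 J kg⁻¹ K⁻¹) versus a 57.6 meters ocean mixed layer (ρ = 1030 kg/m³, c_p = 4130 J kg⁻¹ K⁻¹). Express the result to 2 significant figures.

74

C_ocean = 1030 × 4130 × 57.6 = 2.45×10^8 J/(m²·K).
C_land = 1520 × 1180 × 1.85 = 3.32×10^6 J/(m²·K).
Undamped amplitude ∝ 1/C, so A_land/A_ocean = C_ocean/C_land = 73.8.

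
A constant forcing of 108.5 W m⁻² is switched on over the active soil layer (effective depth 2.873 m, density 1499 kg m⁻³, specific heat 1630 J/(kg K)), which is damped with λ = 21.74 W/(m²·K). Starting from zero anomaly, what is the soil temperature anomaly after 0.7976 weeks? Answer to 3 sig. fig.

3.87 K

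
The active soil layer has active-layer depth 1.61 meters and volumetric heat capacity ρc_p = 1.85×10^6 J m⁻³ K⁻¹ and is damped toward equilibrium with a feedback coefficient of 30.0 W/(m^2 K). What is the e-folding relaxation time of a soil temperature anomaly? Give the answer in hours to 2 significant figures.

Areal heat capacity C = ρc_p × D = 1.85×10^6 × 1.61 = 2.98×10^6 J/(m²·K).
Relaxation time τ = C / λ = 2.98×10^6 / 30.0 = 99300 s.
In hours: 99300 s / (3600 s/hour) = 27.6 hours.

28 hours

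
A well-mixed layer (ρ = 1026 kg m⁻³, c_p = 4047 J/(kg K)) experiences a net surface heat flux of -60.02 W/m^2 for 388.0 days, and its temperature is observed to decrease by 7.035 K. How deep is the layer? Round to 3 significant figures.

68.9 m

Heat input Q = F Δt = -60.02 × 3.35×10^7 s = -2.01×10^9 J/m².
Required areal heat capacity C = Q / ΔT = 2.86×10^8 J/(m²·K).
Depth D = C / (ρ c_p) = 2.86×10^8 / (1026 × 4047) = 68.9 m.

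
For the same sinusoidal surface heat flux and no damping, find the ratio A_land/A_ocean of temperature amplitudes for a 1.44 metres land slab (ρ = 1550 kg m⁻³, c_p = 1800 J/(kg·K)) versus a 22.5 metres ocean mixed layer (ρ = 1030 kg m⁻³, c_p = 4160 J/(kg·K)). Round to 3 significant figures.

24.0

C_ocean = 1030 × 4160 × 22.5 = 9.64×10^7 J/(m²·K).
C_land = 1550 × 1800 × 1.44 = 4.02×10^6 J/(m²·K).
Undamped amplitude ∝ 1/C, so A_land/A_ocean = C_ocean/C_land = 24.0.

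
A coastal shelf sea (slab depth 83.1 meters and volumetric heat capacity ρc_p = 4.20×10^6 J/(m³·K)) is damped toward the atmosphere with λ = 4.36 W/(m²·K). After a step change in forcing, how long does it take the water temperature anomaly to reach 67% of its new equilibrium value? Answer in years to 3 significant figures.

2.81 years

Areal heat capacity C = ρc_p × D = 4.20×10^6 × 83.1 = 3.49×10^8 J/(m²·K).
τ = C / λ = 3.49×10^8 / 4.36 = 8.01×10^7 s.
Fraction reached: 1 − e^(−t/τ) = 0.67 ⇒ t = −τ ln(1 − 0.67) = τ × 1.11.
t = 8.87×10^7 s = 2.81 years.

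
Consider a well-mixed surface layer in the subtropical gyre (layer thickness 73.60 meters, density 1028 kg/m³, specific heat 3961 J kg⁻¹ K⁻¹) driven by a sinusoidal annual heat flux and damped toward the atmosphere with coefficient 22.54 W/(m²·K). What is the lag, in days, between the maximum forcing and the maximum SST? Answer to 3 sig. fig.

Areal heat capacity C = ρ c_p D = 1028 × 3961 × 73.60 = 3.00×10^8 J m⁻² K⁻¹.
ω = 2π / 3.15×10^7 s = 1.99×10^-7 s⁻¹.
Phase lag φ = arctan(Cω/λ) = arctan(59.7/22.54) = 1.21 rad.
Time lag = φ / ω = 1.21 / 1.99×10^-7 = 6.07×10^6 s = 70.3 days.

70.3 days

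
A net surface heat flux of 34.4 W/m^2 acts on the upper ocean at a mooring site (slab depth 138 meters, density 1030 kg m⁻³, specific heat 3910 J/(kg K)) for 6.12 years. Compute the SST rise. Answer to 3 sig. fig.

12.0 K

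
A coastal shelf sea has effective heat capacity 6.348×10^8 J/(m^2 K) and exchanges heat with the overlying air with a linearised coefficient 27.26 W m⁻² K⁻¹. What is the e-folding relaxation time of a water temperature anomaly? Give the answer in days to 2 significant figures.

270 days

Areal heat capacity C = 6.348×10^8 J/(m^2 K) (given).
Relaxation time τ = C / λ = 6.35×10^8 / 27.26 = 2.33×10^7 s.
In days: 2.33×10^7 s / (86400 s/day) = 270 days.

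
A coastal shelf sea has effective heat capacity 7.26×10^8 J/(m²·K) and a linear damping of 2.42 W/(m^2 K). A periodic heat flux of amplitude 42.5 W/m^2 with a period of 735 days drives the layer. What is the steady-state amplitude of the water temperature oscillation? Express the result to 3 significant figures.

Areal heat capacity C = 7.26×10^8 J/(m²·K) (given).
Angular frequency ω = 2π / T = 2π / 6.35×10^7 s = 9.89×10^-8 s⁻¹.
√((Cω)² + λ²) = √((71.8)² + 2.42²) = 71.9 W/(m²·K).
Amplitude A = F₀ / √((Cω)²+λ²) = 42.5 / 71.9 = 0.591 K.

0.591 K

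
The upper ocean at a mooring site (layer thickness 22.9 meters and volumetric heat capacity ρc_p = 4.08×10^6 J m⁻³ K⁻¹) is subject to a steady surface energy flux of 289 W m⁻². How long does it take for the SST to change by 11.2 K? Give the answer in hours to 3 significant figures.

Areal heat capacity C = ρc_p × D = 4.08×10^6 × 22.9 = 9.34×10^7 J/(m^2 K).
Time required: Δt = C ΔT / F = 9.34×10^7 × 11.2 / 289 = 3.62×10^6 s.
In hours: 3.62×10^6 s / (3600 s/hour) = 1010 hours.

1010 hours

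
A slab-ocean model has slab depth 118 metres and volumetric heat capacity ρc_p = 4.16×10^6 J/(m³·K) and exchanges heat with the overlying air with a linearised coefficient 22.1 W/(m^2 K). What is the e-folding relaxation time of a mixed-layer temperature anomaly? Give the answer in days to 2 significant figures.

260 days

Areal heat capacity C = ρc_p × D = 4.16×10^6 × 118 = 4.91×10^8 J/(m^2 K).
Relaxation time τ = C / λ = 4.91×10^8 / 22.1 = 2.22×10^7 s.
In days: 2.22×10^7 s / (86400 s/day) = 257 days.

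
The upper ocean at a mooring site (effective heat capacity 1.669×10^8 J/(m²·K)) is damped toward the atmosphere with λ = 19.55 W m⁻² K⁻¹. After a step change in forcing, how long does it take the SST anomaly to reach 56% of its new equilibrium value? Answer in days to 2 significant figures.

81 days

Areal heat capacity C = 1.669×10^8 J/(m²·K) (given).
τ = C / λ = 1.67×10^8 / 19.55 = 8.54×10^6 s.
Fraction reached: 1 − e^(−t/τ) = 0.56 ⇒ t = −τ ln(1 − 0.56) = τ × 0.821.
t = 7.01×10^6 s = 81.1 days.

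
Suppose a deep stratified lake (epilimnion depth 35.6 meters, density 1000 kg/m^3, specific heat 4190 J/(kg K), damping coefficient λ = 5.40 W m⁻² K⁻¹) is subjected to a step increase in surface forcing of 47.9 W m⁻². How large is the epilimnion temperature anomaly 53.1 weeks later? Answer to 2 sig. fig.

Areal heat capacity C = ρ c_p D = 1000 × 4190 × 35.6 = 1.49×10^8 J/(m^2 K).
τ = C / λ = 1.49×10^8 / 5.40 = 2.76×10^7 s.
Equilibrium anomaly ΔT_eq = F / λ = 47.9 / 5.40 = 8.87 K.
t = 53.1 weeks = 3.21×10^7 s, so t/τ = 1.16.
ΔT(t) = ΔT_eq (1 − e^(−t/τ)) = 8.87 × (1 − e^−1.16) = 6.10 K.

6.1 K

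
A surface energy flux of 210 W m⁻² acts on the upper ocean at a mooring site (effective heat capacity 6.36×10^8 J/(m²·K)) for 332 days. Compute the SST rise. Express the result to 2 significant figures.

9.5 K

Areal heat capacity C = 6.36×10^8 J/(m²·K) (given).
Net heat input Q = F Δt = 210 × (332 days × 86400 s/day) = 6.02×10^9 J/m².
ΔT = Q / C = 6.02×10^9 / 6.36×10^8 = 9.47 K.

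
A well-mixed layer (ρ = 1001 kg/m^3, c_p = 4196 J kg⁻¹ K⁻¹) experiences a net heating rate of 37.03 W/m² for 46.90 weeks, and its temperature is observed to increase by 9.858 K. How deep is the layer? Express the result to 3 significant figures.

Heat input Q = F Δt = 37.03 × 2.84×10^7 s = 1.05×10^9 J/m².
Required areal heat capacity C = Q / ΔT = 1.07×10^8 J/(m²·K).
Depth D = C / (ρ c_p) = 1.07×10^8 / (1001 × 4196) = 25.4 m.

25.4 m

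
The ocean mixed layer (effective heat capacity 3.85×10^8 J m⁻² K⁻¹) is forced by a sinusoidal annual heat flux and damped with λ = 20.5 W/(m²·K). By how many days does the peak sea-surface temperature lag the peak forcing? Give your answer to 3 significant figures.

Areal heat capacity C = 3.85×10^8 J m⁻² K⁻¹ (given).
ω = 2π / 3.15×10^7 s = 1.99×10^-7 s⁻¹.
Phase lag φ = arctan(Cω/λ) = arctan(76.7/20.5) = 1.31 rad.
Time lag = φ / ω = 1.31 / 1.99×10^-7 = 6.57×10^6 s = 76.1 days.

76.1 days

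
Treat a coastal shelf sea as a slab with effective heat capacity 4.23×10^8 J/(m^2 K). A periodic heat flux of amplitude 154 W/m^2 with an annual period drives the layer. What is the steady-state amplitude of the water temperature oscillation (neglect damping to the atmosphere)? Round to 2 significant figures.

1.8 K

Areal heat capacity C = 4.23×10^8 J/(m^2 K) (given).
Angular frequency ω = 2π / T = 2π / 3.15×10^7 s = 1.99×10^-7 s⁻¹.
Cω = 4.23×10^8 × 1.99×10^-7 = 84.3 W/(m²·K).
Amplitude A = F₀ / (Cω) = 154 / 84.3 = 1.83 K.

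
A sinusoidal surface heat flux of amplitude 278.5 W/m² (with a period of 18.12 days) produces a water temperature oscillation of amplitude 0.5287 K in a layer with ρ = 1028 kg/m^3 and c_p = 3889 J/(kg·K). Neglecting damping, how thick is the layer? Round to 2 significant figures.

33 m

ω = 2π / 1.57×10^6 s = 4.01×10^-6 s⁻¹.
Required C = F₀ / (A ω) = 278.5 / (0.5287 × 4.01×10^-6) = 1.31×10^8 J/(m²·K).
D = C / (ρ c_p) = 1.31×10^8 / (1028 × 3889) = 32.8 m.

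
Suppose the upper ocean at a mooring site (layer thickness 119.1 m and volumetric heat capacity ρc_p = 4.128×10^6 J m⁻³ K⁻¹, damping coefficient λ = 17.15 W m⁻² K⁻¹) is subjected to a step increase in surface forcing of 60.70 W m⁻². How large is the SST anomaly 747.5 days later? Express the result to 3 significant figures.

Areal heat capacity C = ρc_p × D = 4.128×10^6 × 119.1 = 4.92×10^8 J/(m^2 K).
τ = C / λ = 4.92×10^8 / 17.15 = 2.87×10^7 s.
Equilibrium anomaly ΔT_eq = F / λ = 60.70 / 17.15 = 3.54 K.
t = 747.5 days = 6.46×10^7 s, so t/τ = 2.25.
ΔT(t) = ΔT_eq (1 − e^(−t/τ)) = 3.54 × (1 − e^−2.25) = 3.17 K.

3.17 K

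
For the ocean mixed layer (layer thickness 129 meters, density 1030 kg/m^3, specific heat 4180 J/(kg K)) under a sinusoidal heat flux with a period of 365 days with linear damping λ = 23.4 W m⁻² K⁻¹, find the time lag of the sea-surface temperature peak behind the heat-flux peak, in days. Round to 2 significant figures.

79 days

Areal heat capacity C = ρ c_p D = 1030 × 4180 × 129 = 5.55×10^8 J/(m^2 K).
ω = 2π / 3.15×10^7 s = 1.99×10^-7 s⁻¹.
Phase lag φ = arctan(Cω/λ) = arctan(111/23.4) = 1.36 rad.
Time lag = φ / ω = 1.36 / 1.99×10^-7 = 6.84×10^6 s = 79.1 days.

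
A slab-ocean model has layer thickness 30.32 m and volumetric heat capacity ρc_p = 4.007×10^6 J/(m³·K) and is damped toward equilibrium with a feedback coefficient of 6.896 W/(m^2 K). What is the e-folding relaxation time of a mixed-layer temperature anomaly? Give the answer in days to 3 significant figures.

204 days

Areal heat capacity C = ρc_p × D = 4.007×10^6 × 30.32 = 1.21×10^8 J/(m²·K).
Relaxation time τ = C / λ = 1.21×10^8 / 6.896 = 1.76×10^7 s.
In days: 1.76×10^7 s / (86400 s/day) = 204 days.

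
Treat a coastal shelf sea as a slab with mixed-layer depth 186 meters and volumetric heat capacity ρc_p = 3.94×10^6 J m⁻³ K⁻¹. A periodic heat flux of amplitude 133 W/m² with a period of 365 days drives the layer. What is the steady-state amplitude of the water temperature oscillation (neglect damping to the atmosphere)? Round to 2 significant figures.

0.91 K

Areal heat capacity C = ρc_p × D = 3.94×10^6 × 186 = 7.33×10^8 J m⁻² K⁻¹.
Angular frequency ω = 2π / T = 2π / 3.15×10^7 s = 1.99×10^-7 s⁻¹.
Cω = 7.33×10^8 × 1.99×10^-7 = 146 W/(m²·K).
Amplitude A = F₀ / (Cω) = 133 / 146 = 0.911 K.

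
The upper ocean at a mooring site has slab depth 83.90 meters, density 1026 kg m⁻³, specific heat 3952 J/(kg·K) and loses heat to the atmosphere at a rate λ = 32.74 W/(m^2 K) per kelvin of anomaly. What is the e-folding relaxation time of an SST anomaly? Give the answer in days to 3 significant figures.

120 days

Areal heat capacity C = ρ c_p D = 1026 × 3952 × 83.90 = 3.40×10^8 J m⁻² K⁻¹.
Relaxation time τ = C / λ = 3.40×10^8 / 32.74 = 1.04×10^7 s.
In days: 1.04×10^7 s / (86400 s/day) = 120 days.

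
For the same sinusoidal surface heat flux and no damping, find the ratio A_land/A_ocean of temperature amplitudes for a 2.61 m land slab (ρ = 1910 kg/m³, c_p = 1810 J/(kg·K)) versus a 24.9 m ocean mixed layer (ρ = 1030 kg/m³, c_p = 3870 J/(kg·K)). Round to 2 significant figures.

11

C_ocean = 1030 × 3870 × 24.9 = 9.93×10^7 J/(m²·K).
C_land = 1910 × 1810 × 2.61 = 9.02×10^6 J/(m²·K).
Undamped amplitude ∝ 1/C, so A_land/A_ocean = C_ocean/C_land = 11.0.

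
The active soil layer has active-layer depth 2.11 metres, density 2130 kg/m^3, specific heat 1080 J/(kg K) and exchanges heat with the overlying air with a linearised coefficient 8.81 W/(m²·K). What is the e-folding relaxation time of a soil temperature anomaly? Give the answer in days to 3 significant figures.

6.38 days

Areal heat capacity C = ρ c_p D = 2130 × 1080 × 2.11 = 4.85×10^6 J/(m^2 K).
Relaxation time τ = C / λ = 4.85×10^6 / 8.81 = 5.51×10^5 s.
In days: 5.51×10^5 s / (86400 s/day) = 6.38 days.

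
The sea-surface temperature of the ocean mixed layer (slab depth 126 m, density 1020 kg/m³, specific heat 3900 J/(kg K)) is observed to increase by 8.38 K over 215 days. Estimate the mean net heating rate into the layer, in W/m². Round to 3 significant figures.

Areal heat capacity C = ρ c_p D = 1020 × 3900 × 126 = 5.01×10^8 J/(m²·K).
Required heat per unit area: Q = C ΔT = 5.01×10^8 × 8.38 = 4.20×10^9 J/m².
Flux F = Q / Δt = 4.20×10^9 / 1.86×10^7 s = 226 W/m².

226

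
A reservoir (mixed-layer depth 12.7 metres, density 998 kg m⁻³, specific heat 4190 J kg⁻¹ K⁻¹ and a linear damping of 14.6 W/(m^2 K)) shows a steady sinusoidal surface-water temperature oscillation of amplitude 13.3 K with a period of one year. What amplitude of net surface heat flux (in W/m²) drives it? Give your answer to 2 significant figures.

240

Areal heat capacity C = ρ c_p D = 998 × 4190 × 12.7 = 5.31×10^7 J/(m²·K).
ω = 2π / 3.15×10^7 s = 1.99×10^-7 s⁻¹.
√((Cω)² + λ²) = √((10.6)² + 14.6²) = 18.0 W/(m²·K).
F₀ = A × √((Cω)²+λ²) = 13.3 × 18.0 = 240 W/m².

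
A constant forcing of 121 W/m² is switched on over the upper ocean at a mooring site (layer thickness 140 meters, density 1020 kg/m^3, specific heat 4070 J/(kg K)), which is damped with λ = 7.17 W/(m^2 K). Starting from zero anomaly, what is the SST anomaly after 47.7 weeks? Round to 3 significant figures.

Areal heat capacity C = ρ c_p D = 1020 × 4070 × 140 = 5.81×10^8 J/(m^2 K).
τ = C / λ = 5.81×10^8 / 7.17 = 8.11×10^7 s.
Equilibrium anomaly ΔT_eq = F / λ = 121 / 7.17 = 16.9 K.
t = 47.7 weeks = 2.88×10^7 s, so t/τ = 0.356.
ΔT(t) = ΔT_eq (1 − e^(−t/τ)) = 16.9 × (1 − e^−0.356) = 5.05 K.

5.05 K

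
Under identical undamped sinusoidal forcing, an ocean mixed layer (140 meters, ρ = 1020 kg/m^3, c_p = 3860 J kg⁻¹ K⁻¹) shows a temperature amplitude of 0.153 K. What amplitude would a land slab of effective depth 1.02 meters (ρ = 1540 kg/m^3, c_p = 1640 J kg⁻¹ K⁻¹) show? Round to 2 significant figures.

33 K

C_ocean = 5.51×10^8 J/(m²·K); C_land = 2.58×10^6 J/(m²·K).
A ∝ 1/C ⇒ A_land = A_ocean × C_ocean/C_land = 0.153 × 214 = 32.7 K.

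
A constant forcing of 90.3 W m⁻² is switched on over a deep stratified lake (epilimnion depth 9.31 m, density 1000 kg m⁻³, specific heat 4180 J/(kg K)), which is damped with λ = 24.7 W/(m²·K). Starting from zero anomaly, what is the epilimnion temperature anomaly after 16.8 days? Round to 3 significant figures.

2.20 K

Areal heat capacity C = ρ c_p D = 1000 × 4180 × 9.31 = 3.89×10^7 J/(m^2 K).
τ = C / λ = 3.89×10^7 / 24.7 = 1.58×10^6 s.
Equilibrium anomaly ΔT_eq = F / λ = 90.3 / 24.7 = 3.66 K.
t = 16.8 days = 1.45×10^6 s, so t/τ = 0.921.
ΔT(t) = ΔT_eq (1 − e^(−t/τ)) = 3.66 × (1 − e^−0.921) = 2.20 K.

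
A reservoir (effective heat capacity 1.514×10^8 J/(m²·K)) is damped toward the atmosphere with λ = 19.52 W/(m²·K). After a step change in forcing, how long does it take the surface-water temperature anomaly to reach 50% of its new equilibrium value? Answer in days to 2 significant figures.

62 days

Areal heat capacity C = 1.514×10^8 J/(m²·K) (given).
τ = C / λ = 1.51×10^8 / 19.52 = 7.76×10^6 s.
Fraction reached: 1 − e^(−t/τ) = 0.50 ⇒ t = −τ ln(1 − 0.50) = τ × 0.693.
t = 5.38×10^6 s = 62.2 days.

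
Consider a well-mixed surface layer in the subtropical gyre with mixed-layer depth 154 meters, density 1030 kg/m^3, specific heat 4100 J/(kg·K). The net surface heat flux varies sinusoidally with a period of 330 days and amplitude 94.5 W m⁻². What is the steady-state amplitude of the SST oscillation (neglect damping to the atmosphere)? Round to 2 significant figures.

Areal heat capacity C = ρ c_p D = 1030 × 4100 × 154 = 6.50×10^8 J/(m²·K).
Angular frequency ω = 2π / T = 2π / 2.85×10^7 s = 2.20×10^-7 s⁻¹.
Cω = 6.50×10^8 × 2.20×10^-7 = 143 W/(m²·K).
Amplitude A = F₀ / (Cω) = 94.5 / 143 = 0.659 K.

0.66 K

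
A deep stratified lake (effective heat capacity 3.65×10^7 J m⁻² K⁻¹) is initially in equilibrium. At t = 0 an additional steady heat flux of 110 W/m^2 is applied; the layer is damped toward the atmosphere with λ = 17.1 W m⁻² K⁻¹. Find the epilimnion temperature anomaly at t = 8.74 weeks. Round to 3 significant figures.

Areal heat capacity C = 3.65×10^7 J m⁻² K⁻¹ (given).
τ = C / λ = 3.65×10^7 / 17.1 = 2.13×10^6 s.
Equilibrium anomaly ΔT_eq = F / λ = 110 / 17.1 = 6.43 K.
t = 8.74 weeks = 5.29×10^6 s, so t/τ = 2.48.
ΔT(t) = ΔT_eq (1 − e^(−t/τ)) = 6.43 × (1 − e^−2.48) = 5.89 K.

5.89 K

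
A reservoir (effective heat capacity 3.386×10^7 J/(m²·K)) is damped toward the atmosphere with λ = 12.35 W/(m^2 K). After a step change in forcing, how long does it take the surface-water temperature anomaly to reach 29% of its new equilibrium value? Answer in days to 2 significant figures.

Areal heat capacity C = 3.386×10^7 J/(m²·K) (given).
τ = C / λ = 3.39×10^7 / 12.35 = 2.74×10^6 s.
Fraction reached: 1 − e^(−t/τ) = 0.29 ⇒ t = −τ ln(1 − 0.29) = τ × 0.342.
t = 9.39×10^5 s = 10.9 days.

11 days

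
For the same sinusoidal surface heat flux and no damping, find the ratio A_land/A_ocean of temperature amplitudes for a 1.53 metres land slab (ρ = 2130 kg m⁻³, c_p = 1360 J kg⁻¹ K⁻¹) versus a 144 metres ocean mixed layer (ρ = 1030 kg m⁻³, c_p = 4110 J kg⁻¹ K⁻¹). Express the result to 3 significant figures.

C_ocean = 1030 × 4110 × 144 = 6.10×10^8 J/(m²·K).
C_land = 2130 × 1360 × 1.53 = 4.43×10^6 J/(m²·K).
Undamped amplitude ∝ 1/C, so A_land/A_ocean = C_ocean/C_land = 138.

138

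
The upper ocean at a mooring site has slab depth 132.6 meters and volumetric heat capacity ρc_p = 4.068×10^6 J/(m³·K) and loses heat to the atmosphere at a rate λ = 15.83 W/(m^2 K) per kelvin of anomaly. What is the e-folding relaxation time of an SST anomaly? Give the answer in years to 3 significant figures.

1.08 years

Areal heat capacity C = ρc_p × D = 4.068×10^6 × 132.6 = 5.39×10^8 J m⁻² K⁻¹.
Relaxation time τ = C / λ = 5.39×10^8 / 15.83 = 3.41×10^7 s.
In years: 3.41×10^7 s / (3.156×10^7 s/year) = 1.08 years.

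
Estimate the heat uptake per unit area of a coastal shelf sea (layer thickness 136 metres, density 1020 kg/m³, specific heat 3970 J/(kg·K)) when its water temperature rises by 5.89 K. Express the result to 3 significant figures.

Areal heat capacity C = ρ c_p D = 1020 × 3970 × 136 = 5.51×10^8 J m⁻² K⁻¹.
ΔQ = C ΔT = 5.51×10^8 × 5.89 = 3.24×10^9 J/m².

3.24×10^9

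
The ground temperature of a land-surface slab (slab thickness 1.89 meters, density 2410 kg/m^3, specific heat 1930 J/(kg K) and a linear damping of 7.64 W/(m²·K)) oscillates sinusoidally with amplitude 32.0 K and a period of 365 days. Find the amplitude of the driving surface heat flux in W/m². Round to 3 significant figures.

Areal heat capacity C = ρ c_p D = 2410 × 1930 × 1.89 = 8.79×10^6 J/(m^2 K).
ω = 2π / 3.15×10^7 s = 1.99×10^-7 s⁻¹.
√((Cω)² + λ²) = √((1.75)² + 7.64²) = 7.84 W/(m²·K).
F₀ = A × √((Cω)²+λ²) = 32.0 × 7.84 = 251 W/m².

251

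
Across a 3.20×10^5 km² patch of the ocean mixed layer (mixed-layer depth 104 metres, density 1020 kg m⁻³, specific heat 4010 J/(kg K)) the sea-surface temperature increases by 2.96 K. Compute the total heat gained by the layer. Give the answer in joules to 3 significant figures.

4.03×10^20 J

Areal heat capacity C = ρ c_p D = 1020 × 4010 × 104 = 4.25×10^8 J m⁻² K⁻¹.
Heat per unit area: q = C ΔT = 4.25×10^8 × 2.96 = 1.26×10^9 J/m².
Total heat: Q = q × A = 1.26×10^9 × (3.20×10^5 × 10⁶ m²) = 4.03×10^20 J.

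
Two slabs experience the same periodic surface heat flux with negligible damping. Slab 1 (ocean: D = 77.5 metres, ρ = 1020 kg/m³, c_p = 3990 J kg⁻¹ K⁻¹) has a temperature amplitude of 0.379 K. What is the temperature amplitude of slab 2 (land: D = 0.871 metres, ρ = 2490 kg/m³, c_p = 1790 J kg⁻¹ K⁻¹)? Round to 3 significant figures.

C_ocean = 3.15×10^8 J/(m²·K); C_land = 3.88×10^6 J/(m²·K).
A ∝ 1/C ⇒ A_land = A_ocean × C_ocean/C_land = 0.379 × 81.2 = 30.8 K.

30.8 K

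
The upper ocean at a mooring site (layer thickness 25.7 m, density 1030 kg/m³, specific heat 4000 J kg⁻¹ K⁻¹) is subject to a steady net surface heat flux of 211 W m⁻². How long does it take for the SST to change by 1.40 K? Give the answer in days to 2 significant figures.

8.1 days

Areal heat capacity C = ρ c_p D = 1030 × 4000 × 25.7 = 1.06×10^8 J/(m^2 K).
Time required: Δt = C ΔT / F = 1.06×10^8 × 1.40 / 211 = 7.03×10^5 s.
In days: 7.03×10^5 s / (86400 s/day) = 8.13 days.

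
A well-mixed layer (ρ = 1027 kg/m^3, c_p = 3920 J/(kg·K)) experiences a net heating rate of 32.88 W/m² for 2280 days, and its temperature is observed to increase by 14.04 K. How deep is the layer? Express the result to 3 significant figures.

115 m

Heat input Q = F Δt = 32.88 × 1.97×10^8 s = 6.48×10^9 J/m².
Required areal heat capacity C = Q / ΔT = 4.61×10^8 J/(m²·K).
Depth D = C / (ρ c_p) = 4.61×10^8 / (1027 × 3920) = 115 m.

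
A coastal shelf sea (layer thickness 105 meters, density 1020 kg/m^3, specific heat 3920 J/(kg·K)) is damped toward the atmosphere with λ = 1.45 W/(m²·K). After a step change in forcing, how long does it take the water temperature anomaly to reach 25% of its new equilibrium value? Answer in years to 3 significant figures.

2.64 years

Areal heat capacity C = ρ c_p D = 1020 × 3920 × 105 = 4.20×10^8 J/(m^2 K).
τ = C / λ = 4.20×10^8 / 1.45 = 2.90×10^8 s.
Fraction reached: 1 − e^(−t/τ) = 0.25 ⇒ t = −τ ln(1 − 0.25) = τ × 0.288.
t = 8.33×10^7 s = 2.64 years.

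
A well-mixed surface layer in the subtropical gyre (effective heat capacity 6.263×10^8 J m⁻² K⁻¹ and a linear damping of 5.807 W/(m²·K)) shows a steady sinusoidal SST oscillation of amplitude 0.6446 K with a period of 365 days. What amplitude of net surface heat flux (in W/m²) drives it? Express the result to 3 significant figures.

80.5

Areal heat capacity C = 6.263×10^8 J m⁻² K⁻¹ (given).
ω = 2π / 3.15×10^7 s = 1.99×10^-7 s⁻¹.
√((Cω)² + λ²) = √((125)² + 5.807²) = 125 W/(m²·K).
F₀ = A × √((Cω)²+λ²) = 0.6446 × 125 = 80.5 W/m².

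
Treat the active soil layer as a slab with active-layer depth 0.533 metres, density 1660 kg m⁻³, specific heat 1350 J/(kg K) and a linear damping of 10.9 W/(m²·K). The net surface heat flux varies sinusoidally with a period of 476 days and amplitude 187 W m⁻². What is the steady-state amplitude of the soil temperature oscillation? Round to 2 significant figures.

Areal heat capacity C = ρ c_p D = 1660 × 1350 × 0.533 = 1.19×10^6 J/(m^2 K).
Angular frequency ω = 2π / T = 2π / 4.11×10^7 s = 1.53×10^-7 s⁻¹.
√((Cω)² + λ²) = √((0.182)² + 10.9²) = 10.9 W/(m²·K).
Amplitude A = F₀ / √((Cω)²+λ²) = 187 / 10.9 = 17.2 K.

17 K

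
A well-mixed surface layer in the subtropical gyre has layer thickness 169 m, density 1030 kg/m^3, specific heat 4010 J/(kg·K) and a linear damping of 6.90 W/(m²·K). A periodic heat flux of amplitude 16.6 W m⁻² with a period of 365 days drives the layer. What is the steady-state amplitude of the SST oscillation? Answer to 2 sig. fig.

Areal heat capacity C = ρ c_p D = 1030 × 4010 × 169 = 6.98×10^8 J/(m^2 K).
Angular frequency ω = 2π / T = 2π / 3.15×10^7 s = 1.99×10^-7 s⁻¹.
√((Cω)² + λ²) = √((139)² + 6.90²) = 139 W/(m²·K).
Amplitude A = F₀ / √((Cω)²+λ²) = 16.6 / 139 = 0.119 K.

0.12 K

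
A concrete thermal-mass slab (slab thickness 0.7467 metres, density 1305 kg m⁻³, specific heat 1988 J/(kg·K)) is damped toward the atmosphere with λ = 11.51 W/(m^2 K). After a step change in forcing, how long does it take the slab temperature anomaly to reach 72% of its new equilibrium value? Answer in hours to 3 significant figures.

59.5 hours

Areal heat capacity C = ρ c_p D = 1305 × 1988 × 0.7467 = 1.94×10^6 J/(m^2 K).
τ = C / λ = 1.94×10^6 / 11.51 = 1.68×10^5 s.
Fraction reached: 1 − e^(−t/τ) = 0.72 ⇒ t = −τ ln(1 − 0.72) = τ × 1.27.
t = 2.14×10^5 s = 59.5 hours.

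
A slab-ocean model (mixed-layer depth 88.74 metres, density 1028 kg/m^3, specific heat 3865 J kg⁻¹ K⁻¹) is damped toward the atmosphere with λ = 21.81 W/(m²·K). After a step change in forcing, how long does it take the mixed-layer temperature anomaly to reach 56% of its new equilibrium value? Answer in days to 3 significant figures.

Areal heat capacity C = ρ c_p D = 1028 × 3865 × 88.74 = 3.53×10^8 J/(m²·K).
τ = C / λ = 3.53×10^8 / 21.81 = 1.62×10^7 s.
Fraction reached: 1 − e^(−t/τ) = 0.56 ⇒ t = −τ ln(1 − 0.56) = τ × 0.821.
t = 1.33×10^7 s = 154 days.

154 days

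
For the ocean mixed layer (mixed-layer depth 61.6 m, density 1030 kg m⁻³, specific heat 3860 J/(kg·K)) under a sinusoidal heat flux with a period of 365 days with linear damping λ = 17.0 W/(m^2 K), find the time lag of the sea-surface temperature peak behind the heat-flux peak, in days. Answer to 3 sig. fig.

71.8 days

Areal heat capacity C = ρ c_p D = 1030 × 3860 × 61.6 = 2.45×10^8 J/(m^2 K).
ω = 2π / 3.15×10^7 s = 1.99×10^-7 s⁻¹.
Phase lag φ = arctan(Cω/λ) = arctan(48.8/17.0) = 1.24 rad.
Time lag = φ / ω = 1.24 / 1.99×10^-7 = 6.20×10^6 s = 71.8 days.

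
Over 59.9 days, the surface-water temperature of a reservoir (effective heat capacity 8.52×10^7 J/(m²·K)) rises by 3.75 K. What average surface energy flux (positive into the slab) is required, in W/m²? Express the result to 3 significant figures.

61.7

Areal heat capacity C = 8.52×10^7 J/(m²·K) (given).
Required heat per unit area: Q = C ΔT = 8.52×10^7 × 3.75 = 3.20×10^8 J/m².
Flux F = Q / Δt = 3.20×10^8 / 5.18×10^6 s = 61.7 W/m².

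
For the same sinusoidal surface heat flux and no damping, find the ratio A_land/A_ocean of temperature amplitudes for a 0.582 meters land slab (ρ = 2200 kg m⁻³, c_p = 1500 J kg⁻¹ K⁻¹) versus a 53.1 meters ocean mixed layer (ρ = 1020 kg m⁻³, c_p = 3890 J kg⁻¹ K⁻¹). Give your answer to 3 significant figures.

C_ocean = 1020 × 3890 × 53.1 = 2.11×10^8 J/(m²·K).
C_land = 2200 × 1500 × 0.582 = 1.92×10^6 J/(m²·K).
Undamped amplitude ∝ 1/C, so A_land/A_ocean = C_ocean/C_land = 110.

110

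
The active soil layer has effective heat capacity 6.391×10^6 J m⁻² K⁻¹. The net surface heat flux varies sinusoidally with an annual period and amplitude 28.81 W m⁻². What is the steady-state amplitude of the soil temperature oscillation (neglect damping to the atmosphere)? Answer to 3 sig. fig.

Areal heat capacity C = 6.391×10^6 J m⁻² K⁻¹ (given).
Angular frequency ω = 2π / T = 2π / 3.15×10^7 s = 1.99×10^-7 s⁻¹.
Cω = 6.39×10^6 × 1.99×10^-7 = 1.27 W/(m²·K).
Amplitude A = F₀ / (Cω) = 28.81 / 1.27 = 22.6 K.

22.6 K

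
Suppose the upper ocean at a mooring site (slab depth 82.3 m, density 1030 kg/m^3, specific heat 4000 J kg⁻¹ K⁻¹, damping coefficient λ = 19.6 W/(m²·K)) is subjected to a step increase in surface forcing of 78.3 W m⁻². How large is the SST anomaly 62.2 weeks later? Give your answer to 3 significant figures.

3.54 K

Areal heat capacity C = ρ c_p D = 1030 × 4000 × 82.3 = 3.39×10^8 J/(m²·K).
τ = C / λ = 3.39×10^8 / 19.6 = 1.73×10^7 s.
Equilibrium anomaly ΔT_eq = F / λ = 78.3 / 19.6 = 3.99 K.
t = 62.2 weeks = 3.76×10^7 s, so t/τ = 2.17.
ΔT(t) = ΔT_eq (1 − e^(−t/τ)) = 3.99 × (1 − e^−2.17) = 3.54 K.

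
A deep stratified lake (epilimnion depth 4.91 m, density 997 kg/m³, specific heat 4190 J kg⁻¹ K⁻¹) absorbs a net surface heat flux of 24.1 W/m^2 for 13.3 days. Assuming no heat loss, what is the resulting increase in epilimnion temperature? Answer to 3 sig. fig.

1.35 K

Areal heat capacity C = ρ c_p D = 997 × 4190 × 4.91 = 2.05×10^7 J/(m^2 K).
Net heat input Q = F Δt = 24.1 × (13.3 days × 86400 s/day) = 2.77×10^7 J/m².
ΔT = Q / C = 2.77×10^7 / 2.05×10^7 = 1.35 K.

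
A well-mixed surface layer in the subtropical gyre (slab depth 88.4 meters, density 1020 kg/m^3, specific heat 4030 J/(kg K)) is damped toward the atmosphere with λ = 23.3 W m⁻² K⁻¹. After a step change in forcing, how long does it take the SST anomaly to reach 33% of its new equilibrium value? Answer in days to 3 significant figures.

Areal heat capacity C = ρ c_p D = 1020 × 4030 × 88.4 = 3.63×10^8 J/(m²·K).
τ = C / λ = 3.63×10^8 / 23.3 = 1.56×10^7 s.
Fraction reached: 1 − e^(−t/τ) = 0.33 ⇒ t = −τ ln(1 − 0.33) = τ × 0.400.
t = 6.25×10^6 s = 72.3 days.

72.3 days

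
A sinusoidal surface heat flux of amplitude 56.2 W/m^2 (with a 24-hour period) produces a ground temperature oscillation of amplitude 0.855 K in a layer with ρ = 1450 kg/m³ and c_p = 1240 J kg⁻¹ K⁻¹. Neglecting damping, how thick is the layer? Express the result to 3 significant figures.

ω = 2π / 86400 s = 7.27×10^-5 s⁻¹.
Required C = F₀ / (A ω) = 56.2 / (0.855 × 7.27×10^-5) = 9.04×10^5 J/(m²·K).
D = C / (ρ c_p) = 9.04×10^5 / (1450 × 1240) = 0.503 m.

0.503 m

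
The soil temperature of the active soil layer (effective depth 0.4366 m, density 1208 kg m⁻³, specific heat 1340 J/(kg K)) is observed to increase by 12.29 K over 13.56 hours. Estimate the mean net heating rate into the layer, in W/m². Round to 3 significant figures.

Areal heat capacity C = ρ c_p D = 1208 × 1340 × 0.4366 = 7.07×10^5 J/(m^2 K).
Required heat per unit area: Q = C ΔT = 7.07×10^5 × 12.29 = 8.69×10^6 J/m².
Flux F = Q / Δt = 8.69×10^6 / 48800 s = 178 W/m².

178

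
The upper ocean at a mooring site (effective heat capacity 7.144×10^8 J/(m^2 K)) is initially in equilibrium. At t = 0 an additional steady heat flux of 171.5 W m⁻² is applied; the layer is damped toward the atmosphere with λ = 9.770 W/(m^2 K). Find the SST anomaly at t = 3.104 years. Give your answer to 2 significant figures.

Areal heat capacity C = 7.144×10^8 J/(m^2 K) (given).
τ = C / λ = 7.14×10^8 / 9.770 = 7.31×10^7 s.
Equilibrium anomaly ΔT_eq = F / λ = 171.5 / 9.770 = 17.6 K.
t = 3.104 years = 9.80×10^7 s, so t/τ = 1.34.
ΔT(t) = ΔT_eq (1 − e^(−t/τ)) = 17.6 × (1 − e^−1.34) = 13.0 K.

13 K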